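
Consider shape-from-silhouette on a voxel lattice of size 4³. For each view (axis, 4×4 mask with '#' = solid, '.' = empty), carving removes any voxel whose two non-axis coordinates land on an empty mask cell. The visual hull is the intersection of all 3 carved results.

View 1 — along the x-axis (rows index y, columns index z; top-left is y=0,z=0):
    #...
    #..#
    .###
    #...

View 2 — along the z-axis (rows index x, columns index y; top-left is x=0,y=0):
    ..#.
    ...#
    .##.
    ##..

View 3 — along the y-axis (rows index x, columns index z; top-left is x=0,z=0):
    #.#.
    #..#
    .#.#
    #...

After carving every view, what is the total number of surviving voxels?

initial block: 4^3 = 64
V1 x: intersect with YZ mask (7 set) -- 28 left
V2 z: intersect with XY mask (6 set) -- 12 left
V3 y: intersect with XZ mask (7 set) -- 7 left

remaining voxels: 7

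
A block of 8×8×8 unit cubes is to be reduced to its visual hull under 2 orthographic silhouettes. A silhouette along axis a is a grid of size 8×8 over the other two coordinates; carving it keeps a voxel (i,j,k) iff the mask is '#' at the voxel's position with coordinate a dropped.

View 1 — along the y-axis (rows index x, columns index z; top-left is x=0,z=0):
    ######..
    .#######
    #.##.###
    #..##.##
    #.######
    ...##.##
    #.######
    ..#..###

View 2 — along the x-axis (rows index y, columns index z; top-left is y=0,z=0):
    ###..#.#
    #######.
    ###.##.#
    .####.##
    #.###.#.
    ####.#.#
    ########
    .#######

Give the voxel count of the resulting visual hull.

remaining voxels: 283

before carving: 512 voxels (8×8×8)
[1] y-view keeps 46 columns → grid now 368
[2] x-view keeps 50 columns → grid now 283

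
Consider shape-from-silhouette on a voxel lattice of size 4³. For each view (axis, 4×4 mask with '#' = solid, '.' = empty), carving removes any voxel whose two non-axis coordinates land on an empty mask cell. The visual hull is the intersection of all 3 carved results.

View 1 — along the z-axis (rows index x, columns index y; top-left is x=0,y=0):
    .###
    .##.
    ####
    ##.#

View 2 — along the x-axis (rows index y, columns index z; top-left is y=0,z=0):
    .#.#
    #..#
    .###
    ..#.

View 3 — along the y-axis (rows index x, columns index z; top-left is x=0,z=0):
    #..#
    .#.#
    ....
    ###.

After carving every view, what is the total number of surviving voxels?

remaining voxels: 9

initial block: 4^3 = 64
after view 1 [z-axis, 12 of 16 cells solid] → remaining = 48
after view 2 [x-axis, 8 of 16 cells solid] → remaining = 24
after view 3 [y-axis, 7 of 16 cells solid] → remaining = 9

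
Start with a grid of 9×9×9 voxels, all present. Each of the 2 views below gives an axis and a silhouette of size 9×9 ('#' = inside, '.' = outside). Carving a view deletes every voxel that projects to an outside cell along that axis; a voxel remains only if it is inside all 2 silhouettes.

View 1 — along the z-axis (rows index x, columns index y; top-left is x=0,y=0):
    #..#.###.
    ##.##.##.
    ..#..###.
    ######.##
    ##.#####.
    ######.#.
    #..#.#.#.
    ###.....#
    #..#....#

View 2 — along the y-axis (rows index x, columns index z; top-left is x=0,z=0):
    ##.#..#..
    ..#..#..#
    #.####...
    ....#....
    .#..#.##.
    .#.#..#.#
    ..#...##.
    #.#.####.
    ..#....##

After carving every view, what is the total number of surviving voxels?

|visual hull| = 167

start: 9×9×9 = 729 voxels
[1] z-view keeps 48 columns → grid now 432
[2] y-view keeps 33 columns → grid now 167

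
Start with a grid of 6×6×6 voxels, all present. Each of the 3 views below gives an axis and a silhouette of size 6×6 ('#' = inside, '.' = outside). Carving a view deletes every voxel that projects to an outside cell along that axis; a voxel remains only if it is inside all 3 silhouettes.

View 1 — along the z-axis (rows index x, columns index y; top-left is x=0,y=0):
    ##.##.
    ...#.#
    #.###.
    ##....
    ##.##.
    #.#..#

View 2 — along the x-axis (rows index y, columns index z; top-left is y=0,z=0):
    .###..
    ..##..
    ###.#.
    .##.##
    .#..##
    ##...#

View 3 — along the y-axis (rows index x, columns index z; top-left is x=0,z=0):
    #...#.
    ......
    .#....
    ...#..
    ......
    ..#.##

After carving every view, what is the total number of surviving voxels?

initial block: 6^3 = 216
V1 z: intersect with XY mask (19 set) -- 114 left
V2 x: intersect with YZ mask (19 set) -- 60 left
V3 y: intersect with XZ mask (7 set) -- 12 left

|visual hull| = 12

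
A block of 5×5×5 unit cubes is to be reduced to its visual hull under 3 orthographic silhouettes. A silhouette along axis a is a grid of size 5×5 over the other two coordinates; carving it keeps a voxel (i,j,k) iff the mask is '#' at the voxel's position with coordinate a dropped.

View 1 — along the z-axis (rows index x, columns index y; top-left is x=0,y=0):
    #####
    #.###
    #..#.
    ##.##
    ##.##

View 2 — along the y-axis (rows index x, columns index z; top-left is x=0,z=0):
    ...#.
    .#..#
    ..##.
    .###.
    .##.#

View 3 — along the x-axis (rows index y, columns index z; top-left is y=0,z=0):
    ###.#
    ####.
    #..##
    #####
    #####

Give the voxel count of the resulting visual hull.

|visual hull| = 36

full grid |V| = 125
after view 1 [z-axis, 19 of 25 cells solid] → remaining = 95
after view 2 [y-axis, 11 of 25 cells solid] → remaining = 41
after view 3 [x-axis, 21 of 25 cells solid] → remaining = 36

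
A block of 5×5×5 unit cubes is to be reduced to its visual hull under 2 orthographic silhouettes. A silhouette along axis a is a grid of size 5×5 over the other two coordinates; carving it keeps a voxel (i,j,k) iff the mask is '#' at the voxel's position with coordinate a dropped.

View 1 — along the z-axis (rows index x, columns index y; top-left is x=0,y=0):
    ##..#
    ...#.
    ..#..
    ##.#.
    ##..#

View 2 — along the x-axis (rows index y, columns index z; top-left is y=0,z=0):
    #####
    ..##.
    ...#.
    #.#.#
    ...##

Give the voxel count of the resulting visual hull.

remaining voxels: 32

full grid |V| = 125
  1. axis=2 (XY plane), |mask|=11  ⇒  voxels=55
  2. axis=0 (YZ plane), |mask|=13  ⇒  voxels=32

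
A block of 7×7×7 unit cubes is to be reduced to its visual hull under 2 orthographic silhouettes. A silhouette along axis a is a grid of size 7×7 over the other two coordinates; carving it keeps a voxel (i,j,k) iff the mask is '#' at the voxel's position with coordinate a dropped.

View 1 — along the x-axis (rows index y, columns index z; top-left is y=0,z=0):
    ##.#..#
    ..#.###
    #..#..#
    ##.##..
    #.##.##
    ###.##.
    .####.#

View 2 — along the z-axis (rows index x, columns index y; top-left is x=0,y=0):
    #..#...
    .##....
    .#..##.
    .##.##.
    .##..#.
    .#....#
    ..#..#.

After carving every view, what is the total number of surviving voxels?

start: 7×7×7 = 343 voxels
  1. axis=0 (YZ plane), |mask|=30  ⇒  voxels=210
  2. axis=2 (XY plane), |mask|=18  ⇒  voxels=75

remaining voxels: 75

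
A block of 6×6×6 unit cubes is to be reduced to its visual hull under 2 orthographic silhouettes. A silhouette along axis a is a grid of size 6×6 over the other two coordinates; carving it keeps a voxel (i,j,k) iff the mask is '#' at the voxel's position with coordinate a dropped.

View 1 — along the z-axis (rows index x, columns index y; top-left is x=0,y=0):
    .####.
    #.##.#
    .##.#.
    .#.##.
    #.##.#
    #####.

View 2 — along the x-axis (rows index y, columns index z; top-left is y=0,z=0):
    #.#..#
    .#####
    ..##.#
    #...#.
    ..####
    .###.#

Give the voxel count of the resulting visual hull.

voxel count = 78

start: 6×6×6 = 216 voxels
V1 z: intersect with XY mask (23 set) -- 138 left
V2 x: intersect with YZ mask (21 set) -- 78 left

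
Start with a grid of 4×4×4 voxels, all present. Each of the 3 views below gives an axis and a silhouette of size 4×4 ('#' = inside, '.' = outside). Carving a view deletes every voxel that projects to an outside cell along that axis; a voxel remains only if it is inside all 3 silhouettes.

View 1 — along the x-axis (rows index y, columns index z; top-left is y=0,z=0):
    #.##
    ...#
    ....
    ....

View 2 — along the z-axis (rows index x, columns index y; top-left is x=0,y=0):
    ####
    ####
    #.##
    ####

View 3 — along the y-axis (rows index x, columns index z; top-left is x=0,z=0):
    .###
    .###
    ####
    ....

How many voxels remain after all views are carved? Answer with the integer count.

|visual hull| = 9

full grid |V| = 64
carve view 1 (along x, YZ-mask fill 4/16): 16 voxels remain
carve view 2 (along z, XY-mask fill 15/16): 15 voxels remain
carve view 3 (along y, XZ-mask fill 10/16): 9 voxels remain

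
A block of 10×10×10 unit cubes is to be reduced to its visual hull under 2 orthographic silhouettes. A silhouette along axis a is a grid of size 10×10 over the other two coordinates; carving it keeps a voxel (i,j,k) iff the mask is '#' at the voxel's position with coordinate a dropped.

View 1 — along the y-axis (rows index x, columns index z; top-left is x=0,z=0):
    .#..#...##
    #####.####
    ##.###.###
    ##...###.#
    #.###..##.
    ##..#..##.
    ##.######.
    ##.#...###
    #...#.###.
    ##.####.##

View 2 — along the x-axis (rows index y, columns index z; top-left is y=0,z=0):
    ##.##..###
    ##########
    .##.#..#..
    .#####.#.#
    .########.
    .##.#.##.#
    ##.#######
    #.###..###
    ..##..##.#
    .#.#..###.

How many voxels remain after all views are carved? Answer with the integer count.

remaining voxels: 448

initial block: 10^3 = 1000
[1] y-view keeps 65 columns → grid now 650
[2] x-view keeps 68 columns → grid now 448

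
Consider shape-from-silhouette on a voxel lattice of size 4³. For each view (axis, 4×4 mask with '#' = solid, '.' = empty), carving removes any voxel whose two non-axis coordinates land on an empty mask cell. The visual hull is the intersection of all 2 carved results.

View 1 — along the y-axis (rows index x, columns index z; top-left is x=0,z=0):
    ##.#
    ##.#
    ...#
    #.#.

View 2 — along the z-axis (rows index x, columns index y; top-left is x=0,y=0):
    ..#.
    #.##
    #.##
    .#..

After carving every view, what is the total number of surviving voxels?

before carving: 64 voxels (4×4×4)
[1] y-view keeps 9 columns → grid now 36
[2] z-view keeps 8 columns → grid now 17

17 voxels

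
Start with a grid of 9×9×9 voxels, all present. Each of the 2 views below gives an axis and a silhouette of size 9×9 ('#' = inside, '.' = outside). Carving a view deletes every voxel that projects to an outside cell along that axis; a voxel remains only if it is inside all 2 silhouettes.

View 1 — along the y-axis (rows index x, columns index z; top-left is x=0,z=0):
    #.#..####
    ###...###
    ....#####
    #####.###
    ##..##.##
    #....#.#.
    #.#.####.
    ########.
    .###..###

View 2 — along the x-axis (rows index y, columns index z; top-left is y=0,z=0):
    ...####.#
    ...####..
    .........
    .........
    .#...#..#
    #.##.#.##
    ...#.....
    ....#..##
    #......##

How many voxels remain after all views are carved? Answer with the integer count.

remaining voxels: 147

before carving: 729 voxels (9×9×9)
[1] y-view keeps 54 columns → grid now 486
[2] x-view keeps 25 columns → grid now 147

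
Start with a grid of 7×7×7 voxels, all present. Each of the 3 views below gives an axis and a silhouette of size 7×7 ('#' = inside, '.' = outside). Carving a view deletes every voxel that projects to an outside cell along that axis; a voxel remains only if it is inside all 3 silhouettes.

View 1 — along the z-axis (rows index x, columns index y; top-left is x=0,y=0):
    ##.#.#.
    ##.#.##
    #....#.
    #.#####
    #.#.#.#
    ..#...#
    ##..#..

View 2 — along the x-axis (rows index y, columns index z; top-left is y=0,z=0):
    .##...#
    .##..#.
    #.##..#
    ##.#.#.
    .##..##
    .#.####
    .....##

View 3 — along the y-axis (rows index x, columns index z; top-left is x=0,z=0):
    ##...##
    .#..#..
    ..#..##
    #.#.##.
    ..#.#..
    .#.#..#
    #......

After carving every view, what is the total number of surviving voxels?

before carving: 343 voxels (7×7×7)
step 1: project along z, AND mask (26/49) → |grid| = 182
step 2: project along x, AND mask (25/49) → |grid| = 91
step 3: project along y, AND mask (19/49) → |grid| = 35

|visual hull| = 35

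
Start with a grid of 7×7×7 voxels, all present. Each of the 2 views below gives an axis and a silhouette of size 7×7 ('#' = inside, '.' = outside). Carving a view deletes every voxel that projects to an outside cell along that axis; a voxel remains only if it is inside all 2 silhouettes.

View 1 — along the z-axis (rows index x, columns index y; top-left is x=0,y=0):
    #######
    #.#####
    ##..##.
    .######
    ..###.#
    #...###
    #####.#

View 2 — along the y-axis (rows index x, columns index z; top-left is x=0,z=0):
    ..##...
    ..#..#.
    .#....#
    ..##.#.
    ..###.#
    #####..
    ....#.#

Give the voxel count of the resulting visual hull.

|visual hull| = 100

start: 7×7×7 = 343 voxels
[1] z-view keeps 37 columns → grid now 259
[2] y-view keeps 20 columns → grid now 100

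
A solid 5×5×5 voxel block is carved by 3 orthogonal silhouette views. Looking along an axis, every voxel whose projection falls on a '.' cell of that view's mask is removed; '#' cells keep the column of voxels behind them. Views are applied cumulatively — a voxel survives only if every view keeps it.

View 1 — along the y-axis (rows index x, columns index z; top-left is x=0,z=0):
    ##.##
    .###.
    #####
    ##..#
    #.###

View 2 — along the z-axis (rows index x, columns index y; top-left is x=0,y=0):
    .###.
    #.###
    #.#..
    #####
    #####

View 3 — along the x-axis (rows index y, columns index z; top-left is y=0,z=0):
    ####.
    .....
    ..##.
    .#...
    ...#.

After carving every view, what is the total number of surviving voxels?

before carving: 125 voxels (5×5×5)
step 1: project along y, AND mask (19/25) → |grid| = 95
step 2: project along z, AND mask (19/25) → |grid| = 69
step 3: project along x, AND mask (8/25) → |grid| = 24

remaining voxels: 24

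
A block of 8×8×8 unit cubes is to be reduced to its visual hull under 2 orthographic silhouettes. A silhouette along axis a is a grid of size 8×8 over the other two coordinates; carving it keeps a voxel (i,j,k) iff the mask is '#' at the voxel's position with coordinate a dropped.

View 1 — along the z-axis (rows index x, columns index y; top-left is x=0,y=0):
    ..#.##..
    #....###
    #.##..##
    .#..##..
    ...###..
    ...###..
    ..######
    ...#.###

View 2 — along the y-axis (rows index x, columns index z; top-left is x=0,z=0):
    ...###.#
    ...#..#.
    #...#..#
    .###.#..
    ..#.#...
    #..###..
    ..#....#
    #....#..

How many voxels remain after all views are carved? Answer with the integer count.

85 voxels

initial block: 8^3 = 512
carve view 1 (along z, XY-mask fill 31/64): 248 voxels remain
carve view 2 (along y, XZ-mask fill 23/64): 85 voxels remain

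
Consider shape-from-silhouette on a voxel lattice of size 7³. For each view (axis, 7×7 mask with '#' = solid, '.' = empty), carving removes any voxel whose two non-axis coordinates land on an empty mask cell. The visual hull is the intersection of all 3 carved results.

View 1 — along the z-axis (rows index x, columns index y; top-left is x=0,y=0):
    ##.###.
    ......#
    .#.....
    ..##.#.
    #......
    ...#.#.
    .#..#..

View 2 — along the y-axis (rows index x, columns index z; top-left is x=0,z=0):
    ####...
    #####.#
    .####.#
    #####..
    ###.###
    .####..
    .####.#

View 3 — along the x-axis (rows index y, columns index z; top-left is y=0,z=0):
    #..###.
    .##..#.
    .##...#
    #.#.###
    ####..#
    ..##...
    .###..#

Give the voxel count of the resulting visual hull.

voxel count = 38

full grid |V| = 343
V1 z: intersect with XY mask (15 set) -- 105 left
V2 y: intersect with XZ mask (35 set) -- 70 left
V3 x: intersect with YZ mask (26 set) -- 38 left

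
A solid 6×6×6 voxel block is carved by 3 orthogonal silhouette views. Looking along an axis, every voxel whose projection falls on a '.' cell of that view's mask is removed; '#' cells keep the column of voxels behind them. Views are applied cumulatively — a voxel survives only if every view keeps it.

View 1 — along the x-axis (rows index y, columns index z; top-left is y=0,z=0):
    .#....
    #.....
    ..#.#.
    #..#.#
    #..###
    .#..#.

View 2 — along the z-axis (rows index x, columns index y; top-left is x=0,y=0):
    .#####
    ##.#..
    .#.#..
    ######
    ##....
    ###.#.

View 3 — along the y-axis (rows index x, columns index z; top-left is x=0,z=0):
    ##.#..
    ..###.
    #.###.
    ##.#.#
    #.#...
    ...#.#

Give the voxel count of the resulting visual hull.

22 voxels

full grid |V| = 216
step 1: project along x, AND mask (13/36) → |grid| = 78
step 2: project along z, AND mask (22/36) → |grid| = 44
step 3: project along y, AND mask (18/36) → |grid| = 22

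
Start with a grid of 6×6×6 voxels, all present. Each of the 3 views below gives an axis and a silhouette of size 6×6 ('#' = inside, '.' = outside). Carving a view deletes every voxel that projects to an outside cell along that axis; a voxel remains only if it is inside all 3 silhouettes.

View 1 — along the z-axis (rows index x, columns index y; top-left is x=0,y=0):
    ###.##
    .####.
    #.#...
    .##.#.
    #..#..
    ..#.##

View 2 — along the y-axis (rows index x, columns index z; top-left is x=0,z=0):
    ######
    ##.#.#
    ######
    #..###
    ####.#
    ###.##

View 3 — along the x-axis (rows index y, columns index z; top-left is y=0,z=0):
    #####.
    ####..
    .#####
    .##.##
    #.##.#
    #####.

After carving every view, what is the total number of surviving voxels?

before carving: 216 voxels (6×6×6)
  1. axis=2 (XY plane), |mask|=19  ⇒  voxels=114
  2. axis=1 (XZ plane), |mask|=30  ⇒  voxels=95
  3. axis=0 (YZ plane), |mask|=27  ⇒  voxels=70

70 voxels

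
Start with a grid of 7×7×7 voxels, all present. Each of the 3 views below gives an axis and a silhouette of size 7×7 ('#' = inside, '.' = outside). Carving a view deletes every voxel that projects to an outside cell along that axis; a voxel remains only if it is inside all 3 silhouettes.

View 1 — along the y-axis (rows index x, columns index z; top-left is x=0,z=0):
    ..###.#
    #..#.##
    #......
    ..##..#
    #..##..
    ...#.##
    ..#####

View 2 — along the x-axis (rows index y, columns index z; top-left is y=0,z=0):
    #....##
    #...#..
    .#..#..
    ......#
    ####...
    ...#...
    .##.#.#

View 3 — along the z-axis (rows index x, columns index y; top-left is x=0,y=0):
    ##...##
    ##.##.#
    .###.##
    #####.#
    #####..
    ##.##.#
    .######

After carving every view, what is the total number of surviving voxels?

start: 7×7×7 = 343 voxels
carve view 1 (along y, XZ-mask fill 23/49): 161 voxels remain
carve view 2 (along x, YZ-mask fill 17/49): 54 voxels remain
carve view 3 (along z, XY-mask fill 36/49): 41 voxels remain

41 voxels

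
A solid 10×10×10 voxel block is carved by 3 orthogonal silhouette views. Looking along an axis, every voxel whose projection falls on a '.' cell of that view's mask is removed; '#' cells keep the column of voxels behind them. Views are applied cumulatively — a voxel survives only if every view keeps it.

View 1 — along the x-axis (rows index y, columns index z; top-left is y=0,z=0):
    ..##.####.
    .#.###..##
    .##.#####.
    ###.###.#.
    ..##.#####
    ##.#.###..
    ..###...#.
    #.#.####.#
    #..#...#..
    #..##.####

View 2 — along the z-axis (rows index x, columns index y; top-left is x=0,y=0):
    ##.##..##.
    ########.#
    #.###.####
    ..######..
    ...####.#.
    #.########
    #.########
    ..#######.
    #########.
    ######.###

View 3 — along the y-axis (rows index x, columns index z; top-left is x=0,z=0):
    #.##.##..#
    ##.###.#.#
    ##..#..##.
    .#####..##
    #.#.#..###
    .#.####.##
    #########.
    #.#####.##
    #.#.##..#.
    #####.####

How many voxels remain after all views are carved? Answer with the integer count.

321 voxels

initial block: 10^3 = 1000
step 1: project along x, AND mask (60/100) → |grid| = 600
step 2: project along z, AND mask (77/100) → |grid| = 464
step 3: project along y, AND mask (69/100) → |grid| = 321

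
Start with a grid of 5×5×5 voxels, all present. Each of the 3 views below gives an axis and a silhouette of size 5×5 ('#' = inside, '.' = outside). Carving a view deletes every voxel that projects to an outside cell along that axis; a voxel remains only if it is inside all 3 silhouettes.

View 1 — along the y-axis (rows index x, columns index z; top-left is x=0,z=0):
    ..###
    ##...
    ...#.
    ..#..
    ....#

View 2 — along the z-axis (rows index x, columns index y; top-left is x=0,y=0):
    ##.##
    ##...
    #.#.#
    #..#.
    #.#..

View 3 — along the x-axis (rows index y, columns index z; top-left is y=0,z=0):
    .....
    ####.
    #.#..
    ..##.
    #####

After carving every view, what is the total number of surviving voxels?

start: 5×5×5 = 125 voxels
carve view 1 (along y, XZ-mask fill 8/25): 40 voxels remain
carve view 2 (along z, XY-mask fill 13/25): 23 voxels remain
carve view 3 (along x, YZ-mask fill 13/25): 11 voxels remain

remaining voxels: 11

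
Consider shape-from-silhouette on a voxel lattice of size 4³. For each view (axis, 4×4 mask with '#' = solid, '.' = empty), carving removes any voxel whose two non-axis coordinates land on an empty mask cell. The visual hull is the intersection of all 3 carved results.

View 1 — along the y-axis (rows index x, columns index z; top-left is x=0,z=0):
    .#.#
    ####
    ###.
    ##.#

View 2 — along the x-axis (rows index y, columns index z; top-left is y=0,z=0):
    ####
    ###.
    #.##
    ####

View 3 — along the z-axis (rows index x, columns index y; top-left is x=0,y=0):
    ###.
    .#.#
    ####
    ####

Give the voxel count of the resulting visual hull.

remaining voxels: 32

start: 4×4×4 = 64 voxels
[1] y-view keeps 12 columns → grid now 48
[2] x-view keeps 14 columns → grid now 41
[3] z-view keeps 13 columns → grid now 32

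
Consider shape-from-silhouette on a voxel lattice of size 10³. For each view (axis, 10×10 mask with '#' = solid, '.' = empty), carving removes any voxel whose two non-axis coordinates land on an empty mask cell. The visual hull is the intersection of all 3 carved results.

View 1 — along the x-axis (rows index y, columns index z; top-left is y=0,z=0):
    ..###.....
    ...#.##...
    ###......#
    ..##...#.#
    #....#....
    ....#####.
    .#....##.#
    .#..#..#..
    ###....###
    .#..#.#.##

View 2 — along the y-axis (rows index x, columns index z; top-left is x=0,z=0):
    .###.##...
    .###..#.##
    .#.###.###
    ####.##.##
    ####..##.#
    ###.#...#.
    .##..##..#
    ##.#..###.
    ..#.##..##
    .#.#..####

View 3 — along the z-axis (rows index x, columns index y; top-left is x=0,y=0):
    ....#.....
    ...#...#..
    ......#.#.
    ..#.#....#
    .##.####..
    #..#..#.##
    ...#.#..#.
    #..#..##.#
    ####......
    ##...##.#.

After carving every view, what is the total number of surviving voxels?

initial block: 10^3 = 1000
  1. axis=0 (YZ plane), |mask|=39  ⇒  voxels=390
  2. axis=1 (XZ plane), |mask|=60  ⇒  voxels=237
  3. axis=2 (XY plane), |mask|=36  ⇒  voxels=87

voxel count = 87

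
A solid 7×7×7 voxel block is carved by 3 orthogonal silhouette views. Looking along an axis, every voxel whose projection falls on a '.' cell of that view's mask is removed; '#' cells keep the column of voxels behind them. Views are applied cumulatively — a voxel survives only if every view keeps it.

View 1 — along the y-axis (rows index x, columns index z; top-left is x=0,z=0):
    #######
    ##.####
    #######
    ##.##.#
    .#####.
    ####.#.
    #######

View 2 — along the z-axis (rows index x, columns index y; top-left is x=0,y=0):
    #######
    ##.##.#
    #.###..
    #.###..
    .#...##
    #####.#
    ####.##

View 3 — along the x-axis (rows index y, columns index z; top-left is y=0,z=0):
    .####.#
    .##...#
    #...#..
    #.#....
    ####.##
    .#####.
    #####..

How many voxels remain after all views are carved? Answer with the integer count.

start: 7×7×7 = 343 voxels
step 1: project along y, AND mask (42/49) → |grid| = 294
step 2: project along z, AND mask (35/49) → |grid| = 214
step 3: project along x, AND mask (28/49) → |grid| = 120

remaining voxels: 120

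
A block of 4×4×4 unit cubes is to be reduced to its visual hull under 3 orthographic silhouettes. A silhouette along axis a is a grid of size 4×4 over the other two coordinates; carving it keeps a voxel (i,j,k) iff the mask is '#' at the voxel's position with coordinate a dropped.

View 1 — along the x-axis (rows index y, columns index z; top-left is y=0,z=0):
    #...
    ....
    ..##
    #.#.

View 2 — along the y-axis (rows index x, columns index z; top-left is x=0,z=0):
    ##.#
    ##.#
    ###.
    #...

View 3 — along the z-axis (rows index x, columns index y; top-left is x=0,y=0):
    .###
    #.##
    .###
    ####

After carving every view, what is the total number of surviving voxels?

before carving: 64 voxels (4×4×4)
step 1: project along x, AND mask (5/16) → |grid| = 20
step 2: project along y, AND mask (10/16) → |grid| = 12
step 3: project along z, AND mask (13/16) → |grid| = 10

voxel count = 10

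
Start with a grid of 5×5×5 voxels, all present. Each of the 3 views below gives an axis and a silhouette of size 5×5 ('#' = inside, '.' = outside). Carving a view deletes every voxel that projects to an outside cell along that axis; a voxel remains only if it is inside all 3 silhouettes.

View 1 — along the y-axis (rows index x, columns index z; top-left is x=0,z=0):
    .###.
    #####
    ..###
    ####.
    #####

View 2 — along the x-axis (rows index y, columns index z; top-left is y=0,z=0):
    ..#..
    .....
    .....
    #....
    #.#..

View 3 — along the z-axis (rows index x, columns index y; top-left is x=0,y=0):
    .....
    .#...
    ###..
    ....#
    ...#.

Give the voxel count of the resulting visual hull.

4 voxels

initial block: 5^3 = 125
after view 1 [y-axis, 20 of 25 cells solid] → remaining = 100
after view 2 [x-axis, 4 of 25 cells solid] → remaining = 16
after view 3 [z-axis, 6 of 25 cells solid] → remaining = 4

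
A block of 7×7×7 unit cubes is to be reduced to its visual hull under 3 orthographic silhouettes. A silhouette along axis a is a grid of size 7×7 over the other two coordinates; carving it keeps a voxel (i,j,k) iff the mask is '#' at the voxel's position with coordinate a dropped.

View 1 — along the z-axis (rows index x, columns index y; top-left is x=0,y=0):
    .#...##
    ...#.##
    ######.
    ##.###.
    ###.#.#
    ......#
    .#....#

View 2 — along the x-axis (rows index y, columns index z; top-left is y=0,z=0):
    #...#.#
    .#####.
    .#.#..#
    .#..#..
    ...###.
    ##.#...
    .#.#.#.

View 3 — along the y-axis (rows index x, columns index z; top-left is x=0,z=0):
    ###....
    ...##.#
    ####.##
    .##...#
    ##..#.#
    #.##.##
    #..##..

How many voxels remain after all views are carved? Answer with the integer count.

before carving: 343 voxels (7×7×7)
V1 z: intersect with XY mask (25 set) -- 175 left
V2 x: intersect with YZ mask (22 set) -- 82 left
V3 y: intersect with XZ mask (27 set) -- 42 left

42 voxels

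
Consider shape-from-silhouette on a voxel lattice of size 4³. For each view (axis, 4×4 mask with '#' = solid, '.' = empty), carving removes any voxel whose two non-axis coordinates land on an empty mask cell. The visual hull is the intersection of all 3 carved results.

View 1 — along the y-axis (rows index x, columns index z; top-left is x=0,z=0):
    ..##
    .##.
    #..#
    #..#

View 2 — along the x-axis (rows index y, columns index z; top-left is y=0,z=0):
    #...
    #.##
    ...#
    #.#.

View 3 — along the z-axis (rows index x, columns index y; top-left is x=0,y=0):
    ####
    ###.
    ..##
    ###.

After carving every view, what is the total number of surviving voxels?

start: 4×4×4 = 64 voxels
after view 1 [y-axis, 8 of 16 cells solid] → remaining = 32
after view 2 [x-axis, 7 of 16 cells solid] → remaining = 16
after view 3 [z-axis, 12 of 16 cells solid] → remaining = 11

|visual hull| = 11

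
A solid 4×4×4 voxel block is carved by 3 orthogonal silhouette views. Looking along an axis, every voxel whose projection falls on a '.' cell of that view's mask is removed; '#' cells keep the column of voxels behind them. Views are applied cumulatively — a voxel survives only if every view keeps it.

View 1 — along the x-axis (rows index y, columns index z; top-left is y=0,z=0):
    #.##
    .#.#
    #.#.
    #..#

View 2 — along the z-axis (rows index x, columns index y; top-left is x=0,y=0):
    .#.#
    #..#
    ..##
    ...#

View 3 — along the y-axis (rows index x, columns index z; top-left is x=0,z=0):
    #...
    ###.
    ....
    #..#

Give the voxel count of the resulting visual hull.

voxel count = 6

start: 4×4×4 = 64 voxels
step 1: project along x, AND mask (9/16) → |grid| = 36
step 2: project along z, AND mask (7/16) → |grid| = 15
step 3: project along y, AND mask (6/16) → |grid| = 6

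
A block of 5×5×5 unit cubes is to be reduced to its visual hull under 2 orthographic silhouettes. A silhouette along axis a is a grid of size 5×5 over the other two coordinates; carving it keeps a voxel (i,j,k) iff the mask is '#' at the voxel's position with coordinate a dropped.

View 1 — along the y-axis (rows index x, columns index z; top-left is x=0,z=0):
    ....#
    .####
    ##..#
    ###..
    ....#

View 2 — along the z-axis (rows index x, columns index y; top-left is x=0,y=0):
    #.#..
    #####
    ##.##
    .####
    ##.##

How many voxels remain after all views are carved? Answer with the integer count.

50 voxels

initial block: 5^3 = 125
step 1: project along y, AND mask (12/25) → |grid| = 60
step 2: project along z, AND mask (19/25) → |grid| = 50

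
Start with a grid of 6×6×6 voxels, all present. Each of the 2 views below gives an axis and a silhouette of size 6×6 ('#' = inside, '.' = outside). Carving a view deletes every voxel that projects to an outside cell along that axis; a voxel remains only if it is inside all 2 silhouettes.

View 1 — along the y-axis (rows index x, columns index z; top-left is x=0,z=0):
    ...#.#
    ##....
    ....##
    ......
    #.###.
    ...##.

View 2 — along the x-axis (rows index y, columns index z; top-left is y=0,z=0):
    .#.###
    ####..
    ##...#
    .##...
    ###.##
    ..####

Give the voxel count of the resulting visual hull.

remaining voxels: 41

full grid |V| = 216
[1] y-view keeps 12 columns → grid now 72
[2] x-view keeps 22 columns → grid now 41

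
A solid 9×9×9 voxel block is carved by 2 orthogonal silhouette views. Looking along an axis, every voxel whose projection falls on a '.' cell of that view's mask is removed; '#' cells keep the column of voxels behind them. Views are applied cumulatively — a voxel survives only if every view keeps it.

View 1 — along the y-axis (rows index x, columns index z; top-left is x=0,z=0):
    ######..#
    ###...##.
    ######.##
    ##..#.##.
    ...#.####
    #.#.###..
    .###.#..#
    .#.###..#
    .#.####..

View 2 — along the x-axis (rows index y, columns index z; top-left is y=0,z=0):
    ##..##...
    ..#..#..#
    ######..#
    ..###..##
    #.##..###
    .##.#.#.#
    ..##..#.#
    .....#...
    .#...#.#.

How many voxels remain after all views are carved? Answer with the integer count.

before carving: 729 voxels (9×9×9)
after view 1 [y-axis, 50 of 81 cells solid] → remaining = 450
after view 2 [x-axis, 38 of 81 cells solid] → remaining = 213

213 voxels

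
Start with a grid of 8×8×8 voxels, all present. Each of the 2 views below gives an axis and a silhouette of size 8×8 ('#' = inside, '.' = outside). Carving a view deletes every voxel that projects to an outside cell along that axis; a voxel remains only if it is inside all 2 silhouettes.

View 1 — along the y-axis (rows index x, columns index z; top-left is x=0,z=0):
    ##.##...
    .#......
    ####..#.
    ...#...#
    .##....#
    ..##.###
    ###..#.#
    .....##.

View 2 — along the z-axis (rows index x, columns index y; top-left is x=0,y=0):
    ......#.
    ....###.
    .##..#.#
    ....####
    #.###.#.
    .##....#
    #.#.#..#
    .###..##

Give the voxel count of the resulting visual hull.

full grid |V| = 512
V1 y: intersect with XZ mask (27 set) -- 216 left
V2 z: intersect with XY mask (29 set) -- 95 left

remaining voxels: 95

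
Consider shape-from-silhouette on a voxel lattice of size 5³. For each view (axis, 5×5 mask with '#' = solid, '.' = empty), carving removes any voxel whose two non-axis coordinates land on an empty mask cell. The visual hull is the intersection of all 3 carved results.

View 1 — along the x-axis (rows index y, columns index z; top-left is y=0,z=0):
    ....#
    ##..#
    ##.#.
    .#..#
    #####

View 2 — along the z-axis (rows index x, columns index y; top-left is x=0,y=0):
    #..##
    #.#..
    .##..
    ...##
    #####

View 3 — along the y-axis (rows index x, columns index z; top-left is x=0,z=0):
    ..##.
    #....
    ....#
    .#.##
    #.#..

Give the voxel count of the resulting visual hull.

13 voxels

start: 5×5×5 = 125 voxels
step 1: project along x, AND mask (14/25) → |grid| = 70
step 2: project along z, AND mask (14/25) → |grid| = 39
step 3: project along y, AND mask (9/25) → |grid| = 13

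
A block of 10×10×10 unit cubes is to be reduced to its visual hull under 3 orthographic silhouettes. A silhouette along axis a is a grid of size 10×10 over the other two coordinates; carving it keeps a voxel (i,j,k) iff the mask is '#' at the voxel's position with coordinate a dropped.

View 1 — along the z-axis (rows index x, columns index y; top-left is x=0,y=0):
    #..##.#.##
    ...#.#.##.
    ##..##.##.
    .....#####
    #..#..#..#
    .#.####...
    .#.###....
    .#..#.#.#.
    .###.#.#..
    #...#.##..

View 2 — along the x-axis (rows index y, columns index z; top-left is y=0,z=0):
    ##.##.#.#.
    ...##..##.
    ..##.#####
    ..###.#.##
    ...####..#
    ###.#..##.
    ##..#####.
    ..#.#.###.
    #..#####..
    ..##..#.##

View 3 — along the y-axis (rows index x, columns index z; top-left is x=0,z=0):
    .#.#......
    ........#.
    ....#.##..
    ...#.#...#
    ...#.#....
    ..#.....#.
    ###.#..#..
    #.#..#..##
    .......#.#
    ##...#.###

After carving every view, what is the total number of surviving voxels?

remaining voxels: 75

start: 10×10×10 = 1000 voxels
V1 z: intersect with XY mask (47 set) -- 470 left
V2 x: intersect with YZ mask (57 set) -- 265 left
V3 y: intersect with XZ mask (31 set) -- 75 left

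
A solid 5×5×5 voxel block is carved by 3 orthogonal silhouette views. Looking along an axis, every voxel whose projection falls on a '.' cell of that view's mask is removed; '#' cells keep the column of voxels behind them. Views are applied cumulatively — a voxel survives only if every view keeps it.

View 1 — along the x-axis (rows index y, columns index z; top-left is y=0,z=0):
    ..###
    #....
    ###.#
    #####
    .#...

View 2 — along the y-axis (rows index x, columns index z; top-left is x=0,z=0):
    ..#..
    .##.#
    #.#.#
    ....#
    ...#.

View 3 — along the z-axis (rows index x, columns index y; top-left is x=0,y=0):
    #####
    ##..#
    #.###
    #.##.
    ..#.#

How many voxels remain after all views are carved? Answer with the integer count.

initial block: 5^3 = 125
after view 1 [x-axis, 14 of 25 cells solid] → remaining = 70
after view 2 [y-axis, 9 of 25 cells solid] → remaining = 26
after view 3 [z-axis, 17 of 25 cells solid] → remaining = 17

17 voxels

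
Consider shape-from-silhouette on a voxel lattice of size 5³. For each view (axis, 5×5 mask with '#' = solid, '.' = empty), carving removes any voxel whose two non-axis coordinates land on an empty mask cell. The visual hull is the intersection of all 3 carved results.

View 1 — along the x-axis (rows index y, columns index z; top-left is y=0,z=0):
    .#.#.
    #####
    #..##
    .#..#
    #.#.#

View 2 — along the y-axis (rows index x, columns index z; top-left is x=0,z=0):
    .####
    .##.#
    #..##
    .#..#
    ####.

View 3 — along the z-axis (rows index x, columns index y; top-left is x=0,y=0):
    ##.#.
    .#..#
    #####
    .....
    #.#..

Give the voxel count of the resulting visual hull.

27 voxels

full grid |V| = 125
after view 1 [x-axis, 15 of 25 cells solid] → remaining = 75
after view 2 [y-axis, 16 of 25 cells solid] → remaining = 49
after view 3 [z-axis, 12 of 25 cells solid] → remaining = 27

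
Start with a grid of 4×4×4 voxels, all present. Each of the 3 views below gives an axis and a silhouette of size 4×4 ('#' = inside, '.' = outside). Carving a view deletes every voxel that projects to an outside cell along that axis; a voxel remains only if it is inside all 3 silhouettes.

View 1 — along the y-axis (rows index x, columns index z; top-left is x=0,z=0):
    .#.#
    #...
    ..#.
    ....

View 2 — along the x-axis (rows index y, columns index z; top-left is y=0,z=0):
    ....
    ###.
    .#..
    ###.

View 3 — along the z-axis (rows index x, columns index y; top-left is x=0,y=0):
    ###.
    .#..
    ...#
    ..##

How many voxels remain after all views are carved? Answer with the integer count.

full grid |V| = 64
  1. axis=1 (XZ plane), |mask|=4  ⇒  voxels=16
  2. axis=0 (YZ plane), |mask|=7  ⇒  voxels=7
  3. axis=2 (XY plane), |mask|=7  ⇒  voxels=4

4 voxels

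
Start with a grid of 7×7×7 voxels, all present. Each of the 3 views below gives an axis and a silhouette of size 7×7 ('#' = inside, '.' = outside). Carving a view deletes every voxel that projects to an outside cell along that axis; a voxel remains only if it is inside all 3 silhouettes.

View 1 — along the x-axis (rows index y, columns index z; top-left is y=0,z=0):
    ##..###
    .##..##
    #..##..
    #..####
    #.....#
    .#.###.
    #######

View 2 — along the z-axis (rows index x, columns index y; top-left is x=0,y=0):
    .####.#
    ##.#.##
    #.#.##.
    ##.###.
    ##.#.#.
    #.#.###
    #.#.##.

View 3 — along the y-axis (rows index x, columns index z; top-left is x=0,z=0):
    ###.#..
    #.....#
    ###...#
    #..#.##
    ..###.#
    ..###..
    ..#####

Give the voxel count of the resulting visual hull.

before carving: 343 voxels (7×7×7)
after view 1 [x-axis, 30 of 49 cells solid] → remaining = 210
after view 2 [z-axis, 32 of 49 cells solid] → remaining = 133
after view 3 [y-axis, 26 of 49 cells solid] → remaining = 64

64 voxels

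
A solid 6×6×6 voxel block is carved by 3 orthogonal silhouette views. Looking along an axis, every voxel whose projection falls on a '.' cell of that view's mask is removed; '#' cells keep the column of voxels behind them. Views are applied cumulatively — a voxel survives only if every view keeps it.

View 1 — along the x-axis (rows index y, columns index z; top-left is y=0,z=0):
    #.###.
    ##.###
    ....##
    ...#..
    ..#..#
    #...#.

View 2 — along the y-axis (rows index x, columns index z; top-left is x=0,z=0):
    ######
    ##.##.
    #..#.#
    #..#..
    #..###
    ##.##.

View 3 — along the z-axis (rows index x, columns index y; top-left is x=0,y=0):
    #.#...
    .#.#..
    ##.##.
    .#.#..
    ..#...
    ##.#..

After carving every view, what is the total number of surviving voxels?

initial block: 6^3 = 216
V1 x: intersect with YZ mask (16 set) -- 96 left
V2 y: intersect with XZ mask (23 set) -- 66 left
V3 z: intersect with XY mask (14 set) -- 31 left

|visual hull| = 31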